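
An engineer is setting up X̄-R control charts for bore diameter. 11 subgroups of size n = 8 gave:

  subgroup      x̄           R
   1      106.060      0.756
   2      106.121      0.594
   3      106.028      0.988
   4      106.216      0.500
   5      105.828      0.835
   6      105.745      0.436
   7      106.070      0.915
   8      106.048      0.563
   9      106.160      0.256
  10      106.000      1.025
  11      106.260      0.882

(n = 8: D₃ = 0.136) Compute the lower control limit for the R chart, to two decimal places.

0.10

R̄ = (0.756 + 0.594 + 0.988 + 0.500 + 0.835 + 0.436 + 0.915 + 0.563 + 0.256 + 1.025 + 0.882) / 11 = 7.7500 / 11 = 0.7045
LCL_R = D₃·R̄ = 0.136 × 0.7045 = 0.0958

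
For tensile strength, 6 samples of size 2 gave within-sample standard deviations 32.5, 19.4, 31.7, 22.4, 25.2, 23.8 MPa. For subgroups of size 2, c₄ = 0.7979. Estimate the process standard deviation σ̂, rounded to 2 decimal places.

s̄ = (32.5 + 19.4 + 31.7 + 22.4 + 25.2 + 23.8) / 6 = 25.8333
σ̂ = s̄ / c₄ = 25.8333 / 0.7979 = 32.3767

32.38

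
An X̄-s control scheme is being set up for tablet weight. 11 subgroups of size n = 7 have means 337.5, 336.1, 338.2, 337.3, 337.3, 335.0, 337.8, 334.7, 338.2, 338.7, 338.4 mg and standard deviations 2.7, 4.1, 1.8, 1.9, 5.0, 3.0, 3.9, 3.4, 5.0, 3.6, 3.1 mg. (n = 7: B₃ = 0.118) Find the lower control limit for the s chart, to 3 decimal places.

0.402

s̄ = (2.7 + 4.1 + 1.8 + 1.9 + 5.0 + 3.0 + 3.9 + 3.4 + 5.0 + 3.6 + 3.1) / 11 = 3.4091
LCL_s = B₃·s̄ = 0.118 × 3.4091 = 0.4023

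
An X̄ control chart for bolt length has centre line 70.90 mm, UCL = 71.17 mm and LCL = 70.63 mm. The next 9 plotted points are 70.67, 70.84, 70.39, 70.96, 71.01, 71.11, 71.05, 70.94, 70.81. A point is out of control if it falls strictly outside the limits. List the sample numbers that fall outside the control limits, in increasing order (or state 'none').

3

Compare each point to [70.63, 71.17]: sample 3 = 70.39 < LCL.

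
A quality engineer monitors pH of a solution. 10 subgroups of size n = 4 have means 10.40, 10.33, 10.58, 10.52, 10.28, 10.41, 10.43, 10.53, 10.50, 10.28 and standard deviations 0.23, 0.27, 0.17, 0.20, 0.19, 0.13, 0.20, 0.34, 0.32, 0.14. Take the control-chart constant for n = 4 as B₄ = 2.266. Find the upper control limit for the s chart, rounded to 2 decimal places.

s̄ = (0.23 + 0.27 + 0.17 + 0.20 + 0.19 + 0.13 + 0.20 + 0.34 + 0.32 + 0.14) / 10 = 0.2190
UCL_s = B₄·s̄ = 2.266 × 0.2190 = 0.4963

0.50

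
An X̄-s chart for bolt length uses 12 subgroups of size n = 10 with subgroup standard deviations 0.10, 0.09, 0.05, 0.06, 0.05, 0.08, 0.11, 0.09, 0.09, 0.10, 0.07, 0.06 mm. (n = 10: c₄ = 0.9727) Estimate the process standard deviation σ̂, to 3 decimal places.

0.081

s̄ = (0.10 + 0.09 + 0.05 + 0.06 + 0.05 + 0.08 + 0.11 + 0.09 + 0.09 + 0.10 + 0.07 + 0.06) / 12 = 0.0792
σ̂ = s̄ / c₄ = 0.0792 / 0.9727 = 0.0814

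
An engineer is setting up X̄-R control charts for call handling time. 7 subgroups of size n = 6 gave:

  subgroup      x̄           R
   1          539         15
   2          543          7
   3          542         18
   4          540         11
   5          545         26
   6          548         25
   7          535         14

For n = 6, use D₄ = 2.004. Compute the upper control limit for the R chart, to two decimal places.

33.21

R̄ = (15 + 7 + 18 + 11 + 26 + 25 + 14) / 7 = 116.0000 / 7 = 16.5714
UCL_R = D₄·R̄ = 2.004 × 16.5714 = 33.2091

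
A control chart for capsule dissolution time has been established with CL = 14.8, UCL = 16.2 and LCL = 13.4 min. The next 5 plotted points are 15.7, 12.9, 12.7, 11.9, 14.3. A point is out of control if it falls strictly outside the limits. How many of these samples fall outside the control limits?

3

Compare each point to [13.4, 16.2]: sample 2 = 12.9 < LCL; sample 3 = 12.7 < LCL; sample 4 = 11.9 < LCL.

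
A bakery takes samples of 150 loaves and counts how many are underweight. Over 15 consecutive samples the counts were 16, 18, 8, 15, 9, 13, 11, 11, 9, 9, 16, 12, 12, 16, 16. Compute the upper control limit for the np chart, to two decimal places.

p̄ = Σdᵢ / (k·n) = 191 / (15 × 150) = 0.08489
UCL = np̄ + 3·√(np̄(1−p̄)) = 12.7333 + 3 × √(12.7333×0.91511) = 12.7333 + 3 × 3.4136 = 22.9740

22.97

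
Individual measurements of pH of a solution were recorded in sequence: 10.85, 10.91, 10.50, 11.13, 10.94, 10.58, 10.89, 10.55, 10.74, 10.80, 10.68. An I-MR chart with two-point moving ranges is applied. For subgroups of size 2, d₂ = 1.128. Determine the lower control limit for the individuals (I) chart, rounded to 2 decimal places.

X̄ = (10.85 + 10.91 + 10.50 + 11.13 + 10.94 + 10.58 + 10.89 + 10.55 + 10.74 + 10.80 + 10.68) / 11 = 10.7791
Moving ranges: 0.06, 0.41, 0.63, 0.19, 0.36, 0.31, 0.34, 0.19, 0.06, 0.12; M̄R̄ = 2.6700 / 10 = 0.2670
LCL = X̄ − 3·M̄R̄/d₂ = 10.7791 − 3 × 0.2670 / 1.128 = 10.0690

10.07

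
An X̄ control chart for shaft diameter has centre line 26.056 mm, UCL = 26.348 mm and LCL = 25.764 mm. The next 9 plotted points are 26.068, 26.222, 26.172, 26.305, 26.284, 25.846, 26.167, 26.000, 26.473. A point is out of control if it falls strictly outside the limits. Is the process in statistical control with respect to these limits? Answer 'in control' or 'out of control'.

Compare each point to [25.764, 26.348]: sample 9 = 26.473 > UCL.

out of control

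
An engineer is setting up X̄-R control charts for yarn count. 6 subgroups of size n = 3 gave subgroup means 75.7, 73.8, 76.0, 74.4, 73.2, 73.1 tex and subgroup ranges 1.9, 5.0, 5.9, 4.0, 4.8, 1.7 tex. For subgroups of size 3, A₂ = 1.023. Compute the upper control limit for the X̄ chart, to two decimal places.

X̄̄ = (75.7 + 73.8 + 76.0 + 74.4 + 73.2 + 73.1) / 6 = 446.2000 / 6 = 74.3667
R̄ = (1.9 + 5.0 + 5.9 + 4.0 + 4.8 + 1.7) / 6 = 23.3000 / 6 = 3.8833
UCL = X̄̄ + A₂·R̄ = 74.3667 + 1.023 × 3.8833 = 78.3393

78.34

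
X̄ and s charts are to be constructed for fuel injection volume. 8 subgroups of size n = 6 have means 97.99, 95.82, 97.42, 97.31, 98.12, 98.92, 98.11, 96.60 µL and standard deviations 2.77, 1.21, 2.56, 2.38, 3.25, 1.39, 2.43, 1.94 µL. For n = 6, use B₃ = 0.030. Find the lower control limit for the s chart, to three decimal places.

0.067

s̄ = (2.77 + 1.21 + 2.56 + 2.38 + 3.25 + 1.39 + 2.43 + 1.94) / 8 = 2.2412
LCL_s = B₃·s̄ = 0.030 × 2.2412 = 0.0672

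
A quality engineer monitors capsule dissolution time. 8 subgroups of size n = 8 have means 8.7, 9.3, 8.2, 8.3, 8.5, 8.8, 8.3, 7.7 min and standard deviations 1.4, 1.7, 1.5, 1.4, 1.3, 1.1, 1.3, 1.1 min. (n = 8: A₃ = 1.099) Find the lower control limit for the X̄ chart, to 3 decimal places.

X̄̄ = (8.7 + 9.3 + 8.2 + 8.3 + 8.5 + 8.8 + 8.3 + 7.7) / 8 = 8.4750
s̄ = (1.4 + 1.7 + 1.5 + 1.4 + 1.3 + 1.1 + 1.3 + 1.1) / 8 = 1.3500
LCL = X̄̄ − A₃·s̄ = 8.4750 − 1.099 × 1.3500 = 6.9913

6.991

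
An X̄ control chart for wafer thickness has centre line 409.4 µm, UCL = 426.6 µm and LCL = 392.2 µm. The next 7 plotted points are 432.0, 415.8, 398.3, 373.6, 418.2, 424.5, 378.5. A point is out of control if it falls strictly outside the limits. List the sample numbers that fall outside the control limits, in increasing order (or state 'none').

Compare each point to [392.2, 426.6]: sample 1 = 432.0 > UCL; sample 4 = 373.6 < LCL; sample 7 = 378.5 < LCL.

1, 4, 7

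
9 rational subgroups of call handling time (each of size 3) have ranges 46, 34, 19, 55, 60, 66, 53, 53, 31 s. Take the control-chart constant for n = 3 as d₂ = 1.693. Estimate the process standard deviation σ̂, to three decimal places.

27.368

R̄ = (46 + 34 + 19 + 55 + 60 + 66 + 53 + 53 + 31) / 9 = 46.3333
σ̂ = R̄ / d₂ = 46.3333 / 1.693 = 27.3676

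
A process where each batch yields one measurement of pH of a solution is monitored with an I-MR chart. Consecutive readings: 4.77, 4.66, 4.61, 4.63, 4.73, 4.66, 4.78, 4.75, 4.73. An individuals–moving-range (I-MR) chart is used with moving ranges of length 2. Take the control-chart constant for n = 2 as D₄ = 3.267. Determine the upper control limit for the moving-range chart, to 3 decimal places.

Moving ranges: 0.11, 0.05, 0.02, 0.10, 0.07, 0.12, 0.03, 0.02; M̄R̄ = 0.5200 / 8 = 0.0650
UCL_MR = D₄·M̄R̄ = 3.267 × 0.0650 = 0.2124

0.212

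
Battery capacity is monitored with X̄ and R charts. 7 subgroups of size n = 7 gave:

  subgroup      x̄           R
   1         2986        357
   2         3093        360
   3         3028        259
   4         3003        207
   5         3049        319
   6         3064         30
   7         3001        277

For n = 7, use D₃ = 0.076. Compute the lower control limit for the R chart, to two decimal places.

19.64

R̄ = (357 + 360 + 259 + 207 + 319 + 30 + 277) / 7 = 1809.0000 / 7 = 258.4286
LCL_R = D₃·R̄ = 0.076 × 258.4286 = 19.6406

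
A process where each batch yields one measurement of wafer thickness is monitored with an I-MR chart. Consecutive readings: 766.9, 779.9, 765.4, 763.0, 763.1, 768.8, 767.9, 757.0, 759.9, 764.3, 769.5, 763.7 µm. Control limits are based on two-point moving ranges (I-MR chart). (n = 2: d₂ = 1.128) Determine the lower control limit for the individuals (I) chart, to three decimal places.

X̄ = (766.9 + 779.9 + 765.4 + 763.0 + 763.1 + 768.8 + 767.9 + 757.0 + 759.9 + 764.3 + 769.5 + 763.7) / 12 = 765.7833
Moving ranges: 13.0, 14.5, 2.4, 0.1, 5.7, 0.9, 10.9, 2.9, 4.4, 5.2, 5.8; M̄R̄ = 65.8000 / 11 = 5.9818
LCL = X̄ − 3·M̄R̄/d₂ = 765.7833 − 3 × 5.9818 / 1.128 = 749.8742

749.874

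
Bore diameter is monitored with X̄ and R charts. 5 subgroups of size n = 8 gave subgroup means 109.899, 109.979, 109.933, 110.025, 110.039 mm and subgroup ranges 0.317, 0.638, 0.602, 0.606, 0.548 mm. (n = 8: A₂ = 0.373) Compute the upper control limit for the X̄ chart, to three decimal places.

110.177

X̄̄ = (109.899 + 109.979 + 109.933 + 110.025 + 110.039) / 5 = 549.8750 / 5 = 109.9750
R̄ = (0.317 + 0.638 + 0.602 + 0.606 + 0.548) / 5 = 2.7110 / 5 = 0.5422
UCL = X̄̄ + A₂·R̄ = 109.9750 + 0.373 × 0.5422 = 110.1772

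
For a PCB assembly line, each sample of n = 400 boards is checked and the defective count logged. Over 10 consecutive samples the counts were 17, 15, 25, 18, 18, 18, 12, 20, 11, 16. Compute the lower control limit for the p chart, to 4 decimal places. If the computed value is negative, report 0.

0.0122

p̄ = Σdᵢ / (k·n) = 170 / (10 × 400) = 0.04250
LCL = p̄ − 3·√(p̄(1−p̄)/n) = 0.04250 − 3 × 0.01009 = 0.01224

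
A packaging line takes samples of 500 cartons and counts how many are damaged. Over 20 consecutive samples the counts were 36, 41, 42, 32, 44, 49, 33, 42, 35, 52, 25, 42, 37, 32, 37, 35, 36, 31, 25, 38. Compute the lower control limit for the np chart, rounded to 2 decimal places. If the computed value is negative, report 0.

p̄ = Σdᵢ / (k·n) = 744 / (20 × 500) = 0.07440
LCL = np̄ − 3·√(np̄(1−p̄)) = 37.2000 − 3 × 5.8679 = 19.5963

19.60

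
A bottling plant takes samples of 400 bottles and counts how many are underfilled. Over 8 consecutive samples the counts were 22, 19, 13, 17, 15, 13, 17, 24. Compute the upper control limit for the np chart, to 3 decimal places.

29.772

p̄ = Σdᵢ / (k·n) = 140 / (8 × 400) = 0.04375
UCL = np̄ + 3·√(np̄(1−p̄)) = 17.5000 + 3 × √(17.5000×0.95625) = 17.5000 + 3 × 4.0908 = 29.7723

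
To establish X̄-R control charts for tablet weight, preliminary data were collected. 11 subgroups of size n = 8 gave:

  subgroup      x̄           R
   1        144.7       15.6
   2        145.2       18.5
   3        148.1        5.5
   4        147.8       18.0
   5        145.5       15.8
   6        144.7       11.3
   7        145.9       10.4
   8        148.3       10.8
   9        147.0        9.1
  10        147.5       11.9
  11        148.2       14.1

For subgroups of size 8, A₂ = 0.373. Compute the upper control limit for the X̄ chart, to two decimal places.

151.41

X̄̄ = (144.7 + 145.2 + 148.1 + 147.8 + 145.5 + 144.7 + 145.9 + 148.3 + 147.0 + 147.5 + 148.2) / 11 = 1612.9000 / 11 = 146.6273
R̄ = (15.6 + 18.5 + 5.5 + 18.0 + 15.8 + 11.3 + 10.4 + 10.8 + 9.1 + 11.9 + 14.1) / 11 = 141.0000 / 11 = 12.8182
UCL = X̄̄ + A₂·R̄ = 146.6273 + 0.373 × 12.8182 = 151.4085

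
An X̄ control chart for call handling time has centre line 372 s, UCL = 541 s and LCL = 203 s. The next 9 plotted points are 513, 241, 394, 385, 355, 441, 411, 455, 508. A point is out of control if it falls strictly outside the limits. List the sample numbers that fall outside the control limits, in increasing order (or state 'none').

none

All 9 points lie within [203, 541].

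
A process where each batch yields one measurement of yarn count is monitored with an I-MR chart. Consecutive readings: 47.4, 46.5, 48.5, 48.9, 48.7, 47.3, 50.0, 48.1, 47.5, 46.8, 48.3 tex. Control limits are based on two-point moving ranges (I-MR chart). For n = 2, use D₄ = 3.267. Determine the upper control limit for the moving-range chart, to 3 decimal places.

Moving ranges: 0.9, 2.0, 0.4, 0.2, 1.4, 2.7, 1.9, 0.6, 0.7, 1.5; M̄R̄ = 12.3000 / 10 = 1.2300
UCL_MR = D₄·M̄R̄ = 3.267 × 1.2300 = 4.0184

4.018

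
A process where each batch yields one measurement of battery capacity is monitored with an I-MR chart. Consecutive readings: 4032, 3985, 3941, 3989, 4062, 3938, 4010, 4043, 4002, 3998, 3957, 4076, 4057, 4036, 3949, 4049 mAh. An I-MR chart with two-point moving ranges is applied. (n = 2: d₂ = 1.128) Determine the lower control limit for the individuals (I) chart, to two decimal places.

3852.96

X̄ = (4032 + 3985 + 3941 + 3989 + 4062 + 3938 + 4010 + 4043 + 4002 + 3998 + 3957 + 4076 + 4057 + 4036 + 3949 + 4049) / 16 = 4007.7500
Moving ranges: 47, 44, 48, 73, 124, 72, 33, 41, 4, 41, 119, 19, 21, 87, 100; M̄R̄ = 873.0000 / 15 = 58.2000
LCL = X̄ − 3·M̄R̄/d₂ = 4007.7500 − 3 × 58.2000 / 1.128 = 3852.9628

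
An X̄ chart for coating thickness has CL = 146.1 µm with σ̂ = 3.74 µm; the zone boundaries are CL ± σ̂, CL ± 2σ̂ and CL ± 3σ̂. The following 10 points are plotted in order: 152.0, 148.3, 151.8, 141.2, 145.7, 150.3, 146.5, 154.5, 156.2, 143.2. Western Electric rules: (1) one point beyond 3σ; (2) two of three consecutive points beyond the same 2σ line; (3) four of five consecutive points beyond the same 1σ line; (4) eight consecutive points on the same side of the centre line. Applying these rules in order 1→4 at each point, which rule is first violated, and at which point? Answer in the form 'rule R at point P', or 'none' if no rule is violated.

Zone of each point (C = within 1σ̂, B = 1σ̂–2σ̂, A = 2σ̂–3σ̂, * = beyond 3σ̂; sign = side of CL): 1:+B, 2:+C, 3:+B, 4:-B, 5:-C, 6:+B, 7:+C, 8:+A, 9:+A, 10:-C
Rule 2 (two of three consecutive points beyond the same 2σ limit) is satisfied at point 9.

rule 2 at point 9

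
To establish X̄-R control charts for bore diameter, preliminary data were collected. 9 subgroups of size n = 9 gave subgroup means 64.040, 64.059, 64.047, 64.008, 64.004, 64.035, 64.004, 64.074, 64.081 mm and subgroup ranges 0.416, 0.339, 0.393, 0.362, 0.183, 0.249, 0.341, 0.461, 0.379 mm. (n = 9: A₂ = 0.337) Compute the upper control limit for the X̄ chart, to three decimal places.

64.156

X̄̄ = (64.040 + 64.059 + 64.047 + 64.008 + 64.004 + 64.035 + 64.004 + 64.074 + 64.081) / 9 = 576.3520 / 9 = 64.0391
R̄ = (0.416 + 0.339 + 0.393 + 0.362 + 0.183 + 0.249 + 0.341 + 0.461 + 0.379) / 9 = 3.1230 / 9 = 0.3470
UCL = X̄̄ + A₂·R̄ = 64.0391 + 0.337 × 0.3470 = 64.1561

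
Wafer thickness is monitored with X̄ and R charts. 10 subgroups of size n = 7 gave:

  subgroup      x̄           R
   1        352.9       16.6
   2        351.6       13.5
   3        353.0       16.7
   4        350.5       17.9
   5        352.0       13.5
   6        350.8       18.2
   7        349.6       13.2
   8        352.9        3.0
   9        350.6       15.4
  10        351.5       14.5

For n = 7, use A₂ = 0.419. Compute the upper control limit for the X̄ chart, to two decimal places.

357.51

X̄̄ = (352.9 + 351.6 + 353.0 + 350.5 + 352.0 + 350.8 + 349.6 + 352.9 + 350.6 + 351.5) / 10 = 3515.4000 / 10 = 351.5400
R̄ = (16.6 + 13.5 + 16.7 + 17.9 + 13.5 + 18.2 + 13.2 + 3.0 + 15.4 + 14.5) / 10 = 142.5000 / 10 = 14.2500
UCL = X̄̄ + A₂·R̄ = 351.5400 + 0.419 × 14.2500 = 357.5108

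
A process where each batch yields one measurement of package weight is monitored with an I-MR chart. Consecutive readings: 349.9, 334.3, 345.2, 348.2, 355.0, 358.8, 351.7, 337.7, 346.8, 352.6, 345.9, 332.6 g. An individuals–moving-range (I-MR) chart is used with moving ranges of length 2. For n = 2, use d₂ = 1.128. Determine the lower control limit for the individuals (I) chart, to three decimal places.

323.323

X̄ = (349.9 + 334.3 + 345.2 + 348.2 + 355.0 + 358.8 + 351.7 + 337.7 + 346.8 + 352.6 + 345.9 + 332.6) / 12 = 346.5583
Moving ranges: 15.6, 10.9, 3.0, 6.8, 3.8, 7.1, 14.0, 9.1, 5.8, 6.7, 13.3; M̄R̄ = 96.1000 / 11 = 8.7364
LCL = X̄ − 3·M̄R̄/d₂ = 346.5583 − 3 × 8.7364 / 1.128 = 323.3233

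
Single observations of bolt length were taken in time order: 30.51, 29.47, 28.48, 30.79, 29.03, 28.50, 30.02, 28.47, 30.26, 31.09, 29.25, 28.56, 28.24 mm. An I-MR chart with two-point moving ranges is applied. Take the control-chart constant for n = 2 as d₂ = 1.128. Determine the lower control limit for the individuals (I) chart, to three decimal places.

26.074

X̄ = (30.51 + 29.47 + 28.48 + 30.79 + 29.03 + 28.50 + 30.02 + 28.47 + 30.26 + 31.09 + 29.25 + 28.56 + 28.24) / 13 = 29.4362
Moving ranges: 1.04, 0.99, 2.31, 1.76, 0.53, 1.52, 1.55, 1.79, 0.83, 1.84, 0.69, 0.32; M̄R̄ = 15.1700 / 12 = 1.2642
LCL = X̄ − 3·M̄R̄/d₂ = 29.4362 − 3 × 1.2642 / 1.128 = 26.0740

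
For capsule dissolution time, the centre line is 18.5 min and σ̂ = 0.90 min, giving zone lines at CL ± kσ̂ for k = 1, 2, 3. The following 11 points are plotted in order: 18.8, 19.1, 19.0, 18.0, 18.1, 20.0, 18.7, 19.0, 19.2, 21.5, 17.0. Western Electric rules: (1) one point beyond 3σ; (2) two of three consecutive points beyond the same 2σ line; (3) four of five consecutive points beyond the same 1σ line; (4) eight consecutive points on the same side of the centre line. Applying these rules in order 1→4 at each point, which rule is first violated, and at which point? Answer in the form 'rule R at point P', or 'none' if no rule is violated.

rule 1 at point 10

Zone of each point (C = within 1σ̂, B = 1σ̂–2σ̂, A = 2σ̂–3σ̂, * = beyond 3σ̂; sign = side of CL): 1:+C, 2:+C, 3:+C, 4:-C, 5:-C, 6:+B, 7:+C, 8:+C, 9:+C, 10:+*, 11:-B
Rule 1 (one point beyond the 3σ limits) is satisfied at point 10.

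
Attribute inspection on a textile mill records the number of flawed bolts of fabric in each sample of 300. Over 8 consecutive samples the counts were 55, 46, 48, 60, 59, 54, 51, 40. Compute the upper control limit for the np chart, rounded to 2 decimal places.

71.24

p̄ = Σdᵢ / (k·n) = 413 / (8 × 300) = 0.17208
UCL = np̄ + 3·√(np̄(1−p̄)) = 51.6250 + 3 × √(51.6250×0.82792) = 51.6250 + 3 × 6.5377 = 71.2380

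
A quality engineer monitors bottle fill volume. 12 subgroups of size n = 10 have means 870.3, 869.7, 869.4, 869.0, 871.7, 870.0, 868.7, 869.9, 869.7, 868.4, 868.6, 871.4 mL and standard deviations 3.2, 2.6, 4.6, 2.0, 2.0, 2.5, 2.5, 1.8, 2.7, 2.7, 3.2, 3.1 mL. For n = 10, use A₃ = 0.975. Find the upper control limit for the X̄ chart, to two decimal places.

X̄̄ = (870.3 + 869.7 + 869.4 + 869.0 + 871.7 + 870.0 + 868.7 + 869.9 + 869.7 + 868.4 + 868.6 + 871.4) / 12 = 869.7333
s̄ = (3.2 + 2.6 + 4.6 + 2.0 + 2.0 + 2.5 + 2.5 + 1.8 + 2.7 + 2.7 + 3.2 + 3.1) / 12 = 2.7417
UCL = X̄̄ + A₃·s̄ = 869.7333 + 0.975 × 2.7417 = 872.4065

872.41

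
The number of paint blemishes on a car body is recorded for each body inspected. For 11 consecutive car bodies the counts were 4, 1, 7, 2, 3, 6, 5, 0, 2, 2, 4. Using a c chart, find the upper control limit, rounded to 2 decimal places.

c̄ = (4 + 1 + 7 + 2 + 3 + 6 + 5 + 0 + 2 + 2 + 4) / 11 = 36 / 11 = 3.2727
UCL = c̄ + 3√c̄ = 3.2727 + 3 × √3.2727 = 3.2727 + 3 × 1.8091 = 8.6999

8.70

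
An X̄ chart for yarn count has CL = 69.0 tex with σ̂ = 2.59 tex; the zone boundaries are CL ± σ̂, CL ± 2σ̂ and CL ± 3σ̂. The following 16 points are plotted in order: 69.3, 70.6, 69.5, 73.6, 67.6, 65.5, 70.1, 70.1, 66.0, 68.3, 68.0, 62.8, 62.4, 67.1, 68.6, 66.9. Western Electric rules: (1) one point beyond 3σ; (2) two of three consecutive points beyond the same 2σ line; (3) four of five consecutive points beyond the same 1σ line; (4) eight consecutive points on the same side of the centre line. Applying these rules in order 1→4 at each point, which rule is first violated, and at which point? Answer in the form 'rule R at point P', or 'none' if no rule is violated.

rule 2 at point 13

Zone of each point (C = within 1σ̂, B = 1σ̂–2σ̂, A = 2σ̂–3σ̂, * = beyond 3σ̂; sign = side of CL): 1:+C, 2:+C, 3:+C, 4:+B, 5:-C, 6:-B, 7:+C, 8:+C, 9:-B, 10:-C, 11:-C, 12:-A, 13:-A, 14:-C, 15:-C, 16:-C
Rule 2 (two of three consecutive points beyond the same 2σ limit) is satisfied at point 13.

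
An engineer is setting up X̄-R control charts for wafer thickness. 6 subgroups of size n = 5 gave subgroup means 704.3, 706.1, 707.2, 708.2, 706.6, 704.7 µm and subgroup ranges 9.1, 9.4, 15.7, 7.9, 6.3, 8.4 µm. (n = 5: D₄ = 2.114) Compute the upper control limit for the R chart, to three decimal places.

R̄ = (9.1 + 9.4 + 15.7 + 7.9 + 6.3 + 8.4) / 6 = 56.8000 / 6 = 9.4667
UCL_R = D₄·R̄ = 2.114 × 9.4667 = 20.0125

20.013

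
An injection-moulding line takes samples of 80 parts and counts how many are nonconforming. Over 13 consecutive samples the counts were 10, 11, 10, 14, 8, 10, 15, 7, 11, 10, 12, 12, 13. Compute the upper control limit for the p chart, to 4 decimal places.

p̄ = Σdᵢ / (k·n) = 143 / (13 × 80) = 0.13750
UCL = p̄ + 3·√(p̄(1−p̄)/n) = 0.13750 + 3 × √(0.13750×0.86250/80) = 0.13750 + 3 × 0.03850 = 0.25301

0.2530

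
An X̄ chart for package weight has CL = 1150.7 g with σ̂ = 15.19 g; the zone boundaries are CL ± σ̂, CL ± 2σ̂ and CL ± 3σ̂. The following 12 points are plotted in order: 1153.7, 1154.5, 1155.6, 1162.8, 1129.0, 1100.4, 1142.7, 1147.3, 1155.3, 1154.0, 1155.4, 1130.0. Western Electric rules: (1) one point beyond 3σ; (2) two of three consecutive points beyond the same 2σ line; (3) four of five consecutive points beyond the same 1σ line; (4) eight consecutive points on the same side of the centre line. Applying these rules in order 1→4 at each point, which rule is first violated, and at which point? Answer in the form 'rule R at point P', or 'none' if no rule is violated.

Zone of each point (C = within 1σ̂, B = 1σ̂–2σ̂, A = 2σ̂–3σ̂, * = beyond 3σ̂; sign = side of CL): 1:+C, 2:+C, 3:+C, 4:+C, 5:-B, 6:-*, 7:-C, 8:-C, 9:+C, 10:+C, 11:+C, 12:-B
Rule 1 (one point beyond the 3σ limits) is satisfied at point 6.

rule 1 at point 6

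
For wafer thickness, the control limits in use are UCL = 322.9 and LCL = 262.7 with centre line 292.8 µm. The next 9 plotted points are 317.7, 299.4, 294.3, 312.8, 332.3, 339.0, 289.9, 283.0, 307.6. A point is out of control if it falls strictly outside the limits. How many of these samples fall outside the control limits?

Compare each point to [262.7, 322.9]: sample 5 = 332.3 > UCL; sample 6 = 339.0 > UCL.

2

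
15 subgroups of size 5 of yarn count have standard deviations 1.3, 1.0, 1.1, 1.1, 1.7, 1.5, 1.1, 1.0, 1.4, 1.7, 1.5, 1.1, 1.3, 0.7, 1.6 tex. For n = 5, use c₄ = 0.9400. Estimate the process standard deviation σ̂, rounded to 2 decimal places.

s̄ = (1.3 + 1.0 + 1.1 + 1.1 + 1.7 + 1.5 + 1.1 + 1.0 + 1.4 + 1.7 + 1.5 + 1.1 + 1.3 + 0.7 + 1.6) / 15 = 1.2733
σ̂ = s̄ / c₄ = 1.2733 / 0.9400 = 1.3546

1.35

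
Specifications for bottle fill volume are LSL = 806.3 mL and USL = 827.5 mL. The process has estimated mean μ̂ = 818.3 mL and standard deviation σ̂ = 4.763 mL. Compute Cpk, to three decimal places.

Cpu = (USL − μ̂) / (3σ̂) = (827.5 − 818.3) / (3 × 4.763) = 0.6439; Cpl = (μ̂ − LSL) / (3σ̂) = (818.3 − 806.3) / (3 × 4.763) = 0.8398; Cpk = min(Cpu, Cpl) = 0.6439

0.644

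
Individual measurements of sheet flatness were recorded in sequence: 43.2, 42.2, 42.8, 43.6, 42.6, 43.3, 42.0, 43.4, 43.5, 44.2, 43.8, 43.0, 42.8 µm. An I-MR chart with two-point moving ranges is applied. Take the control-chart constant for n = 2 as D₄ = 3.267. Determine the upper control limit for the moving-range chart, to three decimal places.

Moving ranges: 1.0, 0.6, 0.8, 1.0, 0.7, 1.3, 1.4, 0.1, 0.7, 0.4, 0.8, 0.2; M̄R̄ = 9.0000 / 12 = 0.7500
UCL_MR = D₄·M̄R̄ = 3.267 × 0.7500 = 2.4503

2.450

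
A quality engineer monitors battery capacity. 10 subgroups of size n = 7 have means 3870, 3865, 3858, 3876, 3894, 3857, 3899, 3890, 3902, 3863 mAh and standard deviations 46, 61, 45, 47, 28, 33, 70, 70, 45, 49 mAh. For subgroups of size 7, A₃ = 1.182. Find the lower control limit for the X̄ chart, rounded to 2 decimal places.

3819.01

X̄̄ = (3870 + 3865 + 3858 + 3876 + 3894 + 3857 + 3899 + 3890 + 3902 + 3863) / 10 = 3877.4000
s̄ = (46 + 61 + 45 + 47 + 28 + 33 + 70 + 70 + 45 + 49) / 10 = 49.4000
LCL = X̄̄ − A₃·s̄ = 3877.4000 − 1.182 × 49.4000 = 3819.0092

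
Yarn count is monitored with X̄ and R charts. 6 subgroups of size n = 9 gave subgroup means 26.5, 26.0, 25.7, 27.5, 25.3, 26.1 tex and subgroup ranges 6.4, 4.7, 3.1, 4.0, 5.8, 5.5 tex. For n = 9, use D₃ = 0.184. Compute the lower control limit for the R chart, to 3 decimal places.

R̄ = (6.4 + 4.7 + 3.1 + 4.0 + 5.8 + 5.5) / 6 = 29.5000 / 6 = 4.9167
LCL_R = D₃·R̄ = 0.184 × 4.9167 = 0.9047

0.905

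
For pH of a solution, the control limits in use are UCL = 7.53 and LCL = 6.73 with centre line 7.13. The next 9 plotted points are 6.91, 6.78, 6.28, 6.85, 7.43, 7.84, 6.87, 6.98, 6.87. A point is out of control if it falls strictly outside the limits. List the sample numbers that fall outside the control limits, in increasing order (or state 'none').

Compare each point to [6.73, 7.53]: sample 3 = 6.28 < LCL; sample 6 = 7.84 > UCL.

3, 6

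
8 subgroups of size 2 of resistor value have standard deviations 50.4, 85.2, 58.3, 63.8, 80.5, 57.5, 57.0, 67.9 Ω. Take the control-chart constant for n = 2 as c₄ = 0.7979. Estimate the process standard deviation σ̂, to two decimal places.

s̄ = (50.4 + 85.2 + 58.3 + 63.8 + 80.5 + 57.5 + 57.0 + 67.9) / 8 = 65.0750
σ̂ = s̄ / c₄ = 65.0750 / 0.7979 = 81.5578

81.56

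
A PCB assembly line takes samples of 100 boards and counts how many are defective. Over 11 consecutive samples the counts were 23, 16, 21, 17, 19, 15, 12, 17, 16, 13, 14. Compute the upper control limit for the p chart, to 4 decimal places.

0.2781

p̄ = Σdᵢ / (k·n) = 183 / (11 × 100) = 0.16636
UCL = p̄ + 3·√(p̄(1−p̄)/n) = 0.16636 + 3 × √(0.16636×0.83364/100) = 0.16636 + 3 × 0.03724 = 0.27809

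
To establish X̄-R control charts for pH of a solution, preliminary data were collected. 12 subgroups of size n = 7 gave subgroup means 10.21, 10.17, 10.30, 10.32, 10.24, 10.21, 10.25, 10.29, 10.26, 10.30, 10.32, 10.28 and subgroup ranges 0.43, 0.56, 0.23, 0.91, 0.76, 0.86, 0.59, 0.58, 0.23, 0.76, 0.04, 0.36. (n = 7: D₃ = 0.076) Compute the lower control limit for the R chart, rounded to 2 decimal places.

0.04

R̄ = (0.43 + 0.56 + 0.23 + 0.91 + 0.76 + 0.86 + 0.59 + 0.58 + 0.23 + 0.76 + 0.04 + 0.36) / 12 = 6.3100 / 12 = 0.5258
LCL_R = D₃·R̄ = 0.076 × 0.5258 = 0.0400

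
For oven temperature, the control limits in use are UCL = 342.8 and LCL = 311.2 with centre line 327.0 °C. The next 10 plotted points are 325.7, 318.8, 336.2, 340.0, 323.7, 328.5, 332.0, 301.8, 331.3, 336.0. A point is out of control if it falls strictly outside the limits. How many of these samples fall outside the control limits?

1

Compare each point to [311.2, 342.8]: sample 8 = 301.8 < LCL.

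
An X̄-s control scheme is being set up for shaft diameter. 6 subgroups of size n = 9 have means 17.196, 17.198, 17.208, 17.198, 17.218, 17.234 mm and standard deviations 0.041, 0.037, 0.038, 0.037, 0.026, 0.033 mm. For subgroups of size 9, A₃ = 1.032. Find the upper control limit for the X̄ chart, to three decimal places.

17.245

X̄̄ = (17.196 + 17.198 + 17.208 + 17.198 + 17.218 + 17.234) / 6 = 17.2087
s̄ = (0.041 + 0.037 + 0.038 + 0.037 + 0.026 + 0.033) / 6 = 0.0353
UCL = X̄̄ + A₃·s̄ = 17.2087 + 1.032 × 0.0353 = 17.2451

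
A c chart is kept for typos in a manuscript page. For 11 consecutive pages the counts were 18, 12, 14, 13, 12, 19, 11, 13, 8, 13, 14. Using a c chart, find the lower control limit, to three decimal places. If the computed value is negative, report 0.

2.397

c̄ = (18 + 12 + 14 + 13 + 12 + 19 + 11 + 13 + 8 + 13 + 14) / 11 = 147 / 11 = 13.3636
LCL = c̄ − 3√c̄ = 13.3636 − 3 × 3.6556 = 2.3967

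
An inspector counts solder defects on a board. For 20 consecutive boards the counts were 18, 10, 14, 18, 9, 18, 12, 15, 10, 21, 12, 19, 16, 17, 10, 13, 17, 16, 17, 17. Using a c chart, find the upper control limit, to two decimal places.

c̄ = (18 + 10 + 14 + 18 + 9 + 18 + 12 + 15 + 10 + 21 + 12 + 19 + 16 + 17 + 10 + 13 + 17 + 16 + 17 + 17) / 20 = 299 / 20 = 14.9500
UCL = c̄ + 3√c̄ = 14.9500 + 3 × √14.9500 = 14.9500 + 3 × 3.8665 = 26.5496

26.55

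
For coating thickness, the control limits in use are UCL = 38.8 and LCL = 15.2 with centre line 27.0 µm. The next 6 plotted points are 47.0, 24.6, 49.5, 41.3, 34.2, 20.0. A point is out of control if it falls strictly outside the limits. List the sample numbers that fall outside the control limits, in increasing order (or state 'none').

Compare each point to [15.2, 38.8]: sample 1 = 47.0 > UCL; sample 3 = 49.5 > UCL; sample 4 = 41.3 > UCL.

1, 3, 4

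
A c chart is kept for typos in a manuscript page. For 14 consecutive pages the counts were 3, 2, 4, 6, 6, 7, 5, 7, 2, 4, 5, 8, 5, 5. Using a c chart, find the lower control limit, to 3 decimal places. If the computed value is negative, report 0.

c̄ = (3 + 2 + 4 + 6 + 6 + 7 + 5 + 7 + 2 + 4 + 5 + 8 + 5 + 5) / 14 = 69 / 14 = 4.9286
LCL = c̄ − 3√c̄ = 4.9286 − 3 × 2.2200 = -1.7315 → 0 (cannot be negative)

0.000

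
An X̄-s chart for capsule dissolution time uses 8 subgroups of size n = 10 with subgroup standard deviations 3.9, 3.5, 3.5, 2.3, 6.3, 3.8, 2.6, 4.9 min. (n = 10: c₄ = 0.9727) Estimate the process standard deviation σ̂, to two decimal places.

s̄ = (3.9 + 3.5 + 3.5 + 2.3 + 6.3 + 3.8 + 2.6 + 4.9) / 8 = 3.8500
σ̂ = s̄ / c₄ = 3.8500 / 0.9727 = 3.9581

3.96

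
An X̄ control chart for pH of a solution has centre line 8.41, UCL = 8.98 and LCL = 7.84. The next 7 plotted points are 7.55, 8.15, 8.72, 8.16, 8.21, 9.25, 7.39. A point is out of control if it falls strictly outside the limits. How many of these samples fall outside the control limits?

Compare each point to [7.84, 8.98]: sample 1 = 7.55 < LCL; sample 6 = 9.25 > UCL; sample 7 = 7.39 < LCL.

3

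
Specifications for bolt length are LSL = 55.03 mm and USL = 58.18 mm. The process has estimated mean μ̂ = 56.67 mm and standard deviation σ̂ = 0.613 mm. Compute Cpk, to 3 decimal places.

Cpu = (USL − μ̂) / (3σ̂) = (58.18 − 56.67) / (3 × 0.613) = 0.8211; Cpl = (μ̂ − LSL) / (3σ̂) = (56.67 − 55.03) / (3 × 0.613) = 0.8918; Cpk = min(Cpu, Cpl) = 0.8211

0.821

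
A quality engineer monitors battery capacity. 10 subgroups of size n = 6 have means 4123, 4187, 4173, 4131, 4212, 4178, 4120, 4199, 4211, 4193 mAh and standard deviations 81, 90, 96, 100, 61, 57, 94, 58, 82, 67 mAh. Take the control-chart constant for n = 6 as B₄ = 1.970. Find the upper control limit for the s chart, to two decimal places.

s̄ = (81 + 90 + 96 + 100 + 61 + 57 + 94 + 58 + 82 + 67) / 10 = 78.6000
UCL_s = B₄·s̄ = 1.970 × 78.6000 = 154.8420

154.84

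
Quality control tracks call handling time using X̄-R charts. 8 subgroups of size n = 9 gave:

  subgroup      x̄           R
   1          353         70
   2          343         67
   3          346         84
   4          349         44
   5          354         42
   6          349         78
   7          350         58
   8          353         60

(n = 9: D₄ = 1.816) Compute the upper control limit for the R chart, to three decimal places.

114.181

R̄ = (70 + 67 + 84 + 44 + 42 + 78 + 58 + 60) / 8 = 503.0000 / 8 = 62.8750
UCL_R = D₄·R̄ = 1.816 × 62.8750 = 114.1810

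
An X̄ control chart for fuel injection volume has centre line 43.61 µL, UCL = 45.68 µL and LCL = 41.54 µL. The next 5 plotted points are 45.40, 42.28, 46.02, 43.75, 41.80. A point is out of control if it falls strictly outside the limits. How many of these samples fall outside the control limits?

1

Compare each point to [41.54, 45.68]: sample 3 = 46.02 > UCL.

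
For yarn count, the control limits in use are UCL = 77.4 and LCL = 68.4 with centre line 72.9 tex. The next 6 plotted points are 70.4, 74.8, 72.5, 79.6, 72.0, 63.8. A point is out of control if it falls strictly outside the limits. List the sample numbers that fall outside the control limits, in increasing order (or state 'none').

4, 6

Compare each point to [68.4, 77.4]: sample 4 = 79.6 > UCL; sample 6 = 63.8 < LCL.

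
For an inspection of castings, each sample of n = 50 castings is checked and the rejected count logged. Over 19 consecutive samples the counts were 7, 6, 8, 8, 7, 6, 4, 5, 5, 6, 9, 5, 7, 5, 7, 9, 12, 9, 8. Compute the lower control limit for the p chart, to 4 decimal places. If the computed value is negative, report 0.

0.0000

p̄ = Σdᵢ / (k·n) = 133 / (19 × 50) = 0.14000
LCL = p̄ − 3·√(p̄(1−p̄)/n) = 0.14000 − 3 × 0.04907 = -0.00721 → 0 (negative, so LCL = 0)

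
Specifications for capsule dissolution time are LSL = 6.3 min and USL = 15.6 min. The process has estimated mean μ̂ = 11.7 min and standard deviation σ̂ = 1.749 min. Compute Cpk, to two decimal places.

Cpu = (USL − μ̂) / (3σ̂) = (15.6 − 11.7) / (3 × 1.749) = 0.7433; Cpl = (μ̂ − LSL) / (3σ̂) = (11.7 − 6.3) / (3 × 1.749) = 1.0292; Cpk = min(Cpu, Cpl) = 0.7433

0.74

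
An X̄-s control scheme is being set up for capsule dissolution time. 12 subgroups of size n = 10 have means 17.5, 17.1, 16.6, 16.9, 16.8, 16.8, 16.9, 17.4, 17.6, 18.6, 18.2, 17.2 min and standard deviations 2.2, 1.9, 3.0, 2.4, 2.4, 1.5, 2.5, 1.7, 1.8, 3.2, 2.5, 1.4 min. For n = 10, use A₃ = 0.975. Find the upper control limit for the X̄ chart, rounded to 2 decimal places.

19.45

X̄̄ = (17.5 + 17.1 + 16.6 + 16.9 + 16.8 + 16.8 + 16.9 + 17.4 + 17.6 + 18.6 + 18.2 + 17.2) / 12 = 17.3000
s̄ = (2.2 + 1.9 + 3.0 + 2.4 + 2.4 + 1.5 + 2.5 + 1.7 + 1.8 + 3.2 + 2.5 + 1.4) / 12 = 2.2083
UCL = X̄̄ + A₃·s̄ = 17.3000 + 0.975 × 2.2083 = 19.4531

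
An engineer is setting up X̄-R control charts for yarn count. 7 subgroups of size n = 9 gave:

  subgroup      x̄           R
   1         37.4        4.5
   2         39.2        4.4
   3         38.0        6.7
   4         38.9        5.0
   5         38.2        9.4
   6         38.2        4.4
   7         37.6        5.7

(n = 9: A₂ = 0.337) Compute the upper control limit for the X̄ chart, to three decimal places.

X̄̄ = (37.4 + 39.2 + 38.0 + 38.9 + 38.2 + 38.2 + 37.6) / 7 = 267.5000 / 7 = 38.2143
R̄ = (4.5 + 4.4 + 6.7 + 5.0 + 9.4 + 4.4 + 5.7) / 7 = 40.1000 / 7 = 5.7286
UCL = X̄̄ + A₂·R̄ = 38.2143 + 0.337 × 5.7286 = 40.1448

40.145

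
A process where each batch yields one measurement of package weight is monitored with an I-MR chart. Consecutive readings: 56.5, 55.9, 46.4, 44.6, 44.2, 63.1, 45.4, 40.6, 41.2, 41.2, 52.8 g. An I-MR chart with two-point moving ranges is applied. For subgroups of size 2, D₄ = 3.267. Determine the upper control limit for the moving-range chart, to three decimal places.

Moving ranges: 0.6, 9.5, 1.8, 0.4, 18.9, 17.7, 4.8, 0.6, 0.0, 11.6; M̄R̄ = 65.9000 / 10 = 6.5900
UCL_MR = D₄·M̄R̄ = 3.267 × 6.5900 = 21.5295

21.530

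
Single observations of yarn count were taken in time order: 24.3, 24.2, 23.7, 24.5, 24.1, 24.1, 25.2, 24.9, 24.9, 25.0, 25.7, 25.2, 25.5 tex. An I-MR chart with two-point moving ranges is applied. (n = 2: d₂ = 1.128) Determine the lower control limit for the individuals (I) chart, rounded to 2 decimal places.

X̄ = (24.3 + 24.2 + 23.7 + 24.5 + 24.1 + 24.1 + 25.2 + 24.9 + 24.9 + 25.0 + 25.7 + 25.2 + 25.5) / 13 = 24.7154
Moving ranges: 0.1, 0.5, 0.8, 0.4, 0.0, 1.1, 0.3, 0.0, 0.1, 0.7, 0.5, 0.3; M̄R̄ = 4.8000 / 12 = 0.4000
LCL = X̄ − 3·M̄R̄/d₂ = 24.7154 − 3 × 0.4000 / 1.128 = 23.6516

23.65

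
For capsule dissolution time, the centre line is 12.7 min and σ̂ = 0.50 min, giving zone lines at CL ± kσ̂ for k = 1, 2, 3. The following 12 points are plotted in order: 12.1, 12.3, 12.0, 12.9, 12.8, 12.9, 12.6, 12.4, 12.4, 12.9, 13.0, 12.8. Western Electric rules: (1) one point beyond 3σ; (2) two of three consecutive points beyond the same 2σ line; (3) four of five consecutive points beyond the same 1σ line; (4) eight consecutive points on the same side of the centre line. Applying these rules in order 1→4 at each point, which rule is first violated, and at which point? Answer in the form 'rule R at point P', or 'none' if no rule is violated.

none

Zone of each point (C = within 1σ̂, B = 1σ̂–2σ̂, A = 2σ̂–3σ̂, * = beyond 3σ̂; sign = side of CL): 1:-B, 2:-C, 3:-B, 4:+C, 5:+C, 6:+C, 7:-C, 8:-C, 9:-C, 10:+C, 11:+C, 12:+C
No rule fires across all 12 points.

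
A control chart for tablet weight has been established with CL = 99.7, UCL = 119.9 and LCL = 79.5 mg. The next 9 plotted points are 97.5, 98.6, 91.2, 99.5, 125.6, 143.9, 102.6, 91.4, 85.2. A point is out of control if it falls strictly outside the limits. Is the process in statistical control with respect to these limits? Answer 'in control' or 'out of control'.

out of control

Compare each point to [79.5, 119.9]: sample 5 = 125.6 > UCL; sample 6 = 143.9 > UCL.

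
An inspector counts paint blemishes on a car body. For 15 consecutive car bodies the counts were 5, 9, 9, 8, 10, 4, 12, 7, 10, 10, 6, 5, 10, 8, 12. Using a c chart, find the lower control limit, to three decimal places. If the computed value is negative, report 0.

0.000

c̄ = (5 + 9 + 9 + 8 + 10 + 4 + 12 + 7 + 10 + 10 + 6 + 5 + 10 + 8 + 12) / 15 = 125 / 15 = 8.3333
LCL = c̄ − 3√c̄ = 8.3333 − 3 × 2.8868 = -0.3269 → 0 (cannot be negative)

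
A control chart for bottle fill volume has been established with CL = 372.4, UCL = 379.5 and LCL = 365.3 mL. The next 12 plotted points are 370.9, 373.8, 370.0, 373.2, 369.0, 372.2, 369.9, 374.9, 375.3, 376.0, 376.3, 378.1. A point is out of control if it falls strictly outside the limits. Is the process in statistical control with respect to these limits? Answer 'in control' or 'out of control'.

in control

All 12 points lie within [365.3, 379.5].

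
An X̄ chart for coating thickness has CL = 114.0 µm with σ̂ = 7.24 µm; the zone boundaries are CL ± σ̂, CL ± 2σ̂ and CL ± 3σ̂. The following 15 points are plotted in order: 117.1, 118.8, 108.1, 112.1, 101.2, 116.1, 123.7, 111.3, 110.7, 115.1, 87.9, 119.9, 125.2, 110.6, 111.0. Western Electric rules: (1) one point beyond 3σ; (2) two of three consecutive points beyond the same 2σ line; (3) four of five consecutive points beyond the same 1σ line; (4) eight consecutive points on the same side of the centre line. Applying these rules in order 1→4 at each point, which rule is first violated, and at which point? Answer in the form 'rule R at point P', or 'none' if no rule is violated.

rule 1 at point 11

Zone of each point (C = within 1σ̂, B = 1σ̂–2σ̂, A = 2σ̂–3σ̂, * = beyond 3σ̂; sign = side of CL): 1:+C, 2:+C, 3:-C, 4:-C, 5:-B, 6:+C, 7:+B, 8:-C, 9:-C, 10:+C, 11:-*, 12:+C, 13:+B, 14:-C, 15:-C
Rule 1 (one point beyond the 3σ limits) is satisfied at point 11.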